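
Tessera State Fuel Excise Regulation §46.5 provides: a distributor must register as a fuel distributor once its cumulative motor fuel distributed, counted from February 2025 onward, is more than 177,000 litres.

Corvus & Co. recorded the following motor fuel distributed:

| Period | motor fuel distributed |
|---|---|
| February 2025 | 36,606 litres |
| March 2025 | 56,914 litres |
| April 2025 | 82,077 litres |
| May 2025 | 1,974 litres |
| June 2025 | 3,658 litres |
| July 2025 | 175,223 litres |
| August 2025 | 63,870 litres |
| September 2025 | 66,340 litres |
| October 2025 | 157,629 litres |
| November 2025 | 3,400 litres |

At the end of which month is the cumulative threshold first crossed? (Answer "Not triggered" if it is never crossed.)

May 2025

Through February 2025: 36,606 litres
Through March 2025: 93,520 litres
Through April 2025: 175,597 litres
Through May 2025: 177,571 litres ← exceeds threshold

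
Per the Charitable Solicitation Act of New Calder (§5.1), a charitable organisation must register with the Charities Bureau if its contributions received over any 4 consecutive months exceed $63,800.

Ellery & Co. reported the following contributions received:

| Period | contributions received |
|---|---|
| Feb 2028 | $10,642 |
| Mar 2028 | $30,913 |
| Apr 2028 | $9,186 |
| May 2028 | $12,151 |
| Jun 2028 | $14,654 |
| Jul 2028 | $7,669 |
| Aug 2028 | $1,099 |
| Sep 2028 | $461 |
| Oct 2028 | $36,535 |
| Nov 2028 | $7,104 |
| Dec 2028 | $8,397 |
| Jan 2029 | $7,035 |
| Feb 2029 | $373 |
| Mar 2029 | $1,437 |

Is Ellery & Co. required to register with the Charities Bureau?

Feb 2028–May 2028: $10,642 + $30,913 + $9,186 + $12,151 = $62,892 (under)
Mar 2028–Jun 2028: $30,913 + $9,186 + $12,151 + $14,654 = $66,904 (over)
Apr 2028–Jul 2028: $9,186 + $12,151 + $14,654 + $7,669 = $43,660 (under)
May 2028–Aug 2028: $12,151 + $14,654 + $7,669 + $1,099 = $35,573 (under)
Jun 2028–Sep 2028: $14,654 + $7,669 + $1,099 + $461 = $23,883 (under)
Jul 2028–Oct 2028: $7,669 + $1,099 + $461 + $36,535 = $45,764 (under)
Aug 2028–Nov 2028: $1,099 + $461 + $36,535 + $7,104 = $45,199 (under)
Sep 2028–Dec 2028: $461 + $36,535 + $7,104 + $8,397 = $52,497 (under)
Oct 2028–Jan 2029: $36,535 + $7,104 + $8,397 + $7,035 = $59,071 (under)
Nov 2028–Feb 2029: $7,104 + $8,397 + $7,035 + $373 = $22,909 (under)
Dec 2028–Mar 2029: $8,397 + $7,035 + $373 + $1,437 = $17,242 (under)
At least one window exceeds $63,800.

Yes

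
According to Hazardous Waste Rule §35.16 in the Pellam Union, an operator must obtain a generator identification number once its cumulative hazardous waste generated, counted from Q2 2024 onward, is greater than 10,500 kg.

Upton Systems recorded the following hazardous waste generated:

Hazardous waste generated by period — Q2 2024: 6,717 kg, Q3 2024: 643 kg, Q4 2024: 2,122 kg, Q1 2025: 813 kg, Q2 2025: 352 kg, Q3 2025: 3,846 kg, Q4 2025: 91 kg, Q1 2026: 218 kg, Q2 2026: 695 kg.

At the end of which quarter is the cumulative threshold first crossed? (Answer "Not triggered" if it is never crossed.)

Q2 2025

Through Q2 2024: 6,717 kg
Through Q3 2024: 7,360 kg
Through Q4 2024: 9,482 kg
Through Q1 2025: 10,295 kg
Through Q2 2025: 10,647 kg ← exceeds threshold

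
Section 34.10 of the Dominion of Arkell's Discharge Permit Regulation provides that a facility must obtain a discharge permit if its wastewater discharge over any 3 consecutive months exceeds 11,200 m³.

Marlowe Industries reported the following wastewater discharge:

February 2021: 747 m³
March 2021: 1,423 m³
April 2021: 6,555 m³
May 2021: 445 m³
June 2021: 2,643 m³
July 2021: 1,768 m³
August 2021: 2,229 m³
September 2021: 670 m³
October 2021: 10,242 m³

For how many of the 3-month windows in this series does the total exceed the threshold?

February 2021–April 2021: 747 m³ + 1,423 m³ + 6,555 m³ = 8,725 m³ (under)
March 2021–May 2021: 1,423 m³ + 6,555 m³ + 445 m³ = 8,423 m³ (under)
April 2021–June 2021: 6,555 m³ + 445 m³ + 2,643 m³ = 9,643 m³ (under)
May 2021–July 2021: 445 m³ + 2,643 m³ + 1,768 m³ = 4,856 m³ (under)
June 2021–August 2021: 2,643 m³ + 1,768 m³ + 2,229 m³ = 6,640 m³ (under)
July 2021–September 2021: 1,768 m³ + 2,229 m³ + 670 m³ = 4,667 m³ (under)
August 2021–October 2021: 2,229 m³ + 670 m³ + 10,242 m³ = 13,141 m³ (over)
1 window exceeds the threshold.

1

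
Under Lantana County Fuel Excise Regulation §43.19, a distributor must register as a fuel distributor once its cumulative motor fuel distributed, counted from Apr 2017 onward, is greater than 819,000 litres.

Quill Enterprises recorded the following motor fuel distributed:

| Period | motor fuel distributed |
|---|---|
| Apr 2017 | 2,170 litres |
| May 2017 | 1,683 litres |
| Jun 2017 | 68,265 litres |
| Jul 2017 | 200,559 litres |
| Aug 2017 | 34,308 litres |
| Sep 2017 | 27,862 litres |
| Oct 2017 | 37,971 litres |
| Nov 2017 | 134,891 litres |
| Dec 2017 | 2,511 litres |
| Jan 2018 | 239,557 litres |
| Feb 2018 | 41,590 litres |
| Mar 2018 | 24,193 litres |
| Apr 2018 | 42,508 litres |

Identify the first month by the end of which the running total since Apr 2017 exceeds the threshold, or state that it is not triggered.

Through Apr 2017: 2,170 litres
Through May 2017: 3,853 litres
Through Jun 2017: 72,118 litres
Through Jul 2017: 272,677 litres
Through Aug 2017: 306,985 litres
Through Sep 2017: 334,847 litres
Through Oct 2017: 372,818 litres
Through Nov 2017: 507,709 litres
Through Dec 2017: 510,220 litres
Through Jan 2018: 749,777 litres
Through Feb 2018: 791,367 litres
Through Mar 2018: 815,560 litres
Through Apr 2018: 858,068 litres ← exceeds threshold

Apr 2018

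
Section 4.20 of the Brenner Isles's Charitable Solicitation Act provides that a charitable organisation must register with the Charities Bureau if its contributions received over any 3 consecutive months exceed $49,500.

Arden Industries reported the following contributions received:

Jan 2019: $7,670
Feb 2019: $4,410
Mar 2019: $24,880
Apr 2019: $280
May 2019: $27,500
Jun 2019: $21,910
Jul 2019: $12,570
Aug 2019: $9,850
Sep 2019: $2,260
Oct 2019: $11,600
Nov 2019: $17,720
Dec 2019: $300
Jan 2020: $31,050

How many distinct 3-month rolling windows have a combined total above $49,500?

3

Jan 2019–Mar 2019: $7,670 + $4,410 + $24,880 = $36,960 (under)
Feb 2019–Apr 2019: $4,410 + $24,880 + $280 = $29,570 (under)
Mar 2019–May 2019: $24,880 + $280 + $27,500 = $52,660 (over)
Apr 2019–Jun 2019: $280 + $27,500 + $21,910 = $49,690 (over)
May 2019–Jul 2019: $27,500 + $21,910 + $12,570 = $61,980 (over)
Jun 2019–Aug 2019: $21,910 + $12,570 + $9,850 = $44,330 (under)
Jul 2019–Sep 2019: $12,570 + $9,850 + $2,260 = $24,680 (under)
Aug 2019–Oct 2019: $9,850 + $2,260 + $11,600 = $23,710 (under)
Sep 2019–Nov 2019: $2,260 + $11,600 + $17,720 = $31,580 (under)
Oct 2019–Dec 2019: $11,600 + $17,720 + $300 = $29,620 (under)
Nov 2019–Jan 2020: $17,720 + $300 + $31,050 = $49,070 (under)
3 windows exceed the threshold.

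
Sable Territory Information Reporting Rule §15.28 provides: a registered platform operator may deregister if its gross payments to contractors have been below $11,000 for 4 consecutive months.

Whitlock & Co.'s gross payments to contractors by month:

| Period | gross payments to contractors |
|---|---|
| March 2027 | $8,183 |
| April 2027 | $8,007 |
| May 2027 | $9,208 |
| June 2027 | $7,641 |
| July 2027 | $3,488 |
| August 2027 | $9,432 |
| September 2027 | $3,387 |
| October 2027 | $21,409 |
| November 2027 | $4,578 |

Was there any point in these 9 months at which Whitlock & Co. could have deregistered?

Months below $11,000: March 2027, April 2027, May 2027, June 2027, July 2027, August 2027, September 2027, November 2027.
Longest run of consecutive months below the threshold: 7.
7 ≥ 4, so Whitlock & Co. became eligible.

Yes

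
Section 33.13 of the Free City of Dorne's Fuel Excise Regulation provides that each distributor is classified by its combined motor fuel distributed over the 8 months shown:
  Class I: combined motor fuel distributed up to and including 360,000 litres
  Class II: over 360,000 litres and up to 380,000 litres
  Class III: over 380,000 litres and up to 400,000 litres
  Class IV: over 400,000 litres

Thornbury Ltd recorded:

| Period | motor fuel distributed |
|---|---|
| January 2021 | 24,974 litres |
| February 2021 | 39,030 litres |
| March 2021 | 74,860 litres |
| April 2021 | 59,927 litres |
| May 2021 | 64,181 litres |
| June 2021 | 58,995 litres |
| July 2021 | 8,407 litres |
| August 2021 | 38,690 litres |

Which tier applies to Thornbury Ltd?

Combined motor fuel distributed: 24,974 litres + 39,030 litres + 74,860 litres + 59,927 litres + 64,181 litres + 58,995 litres + 8,407 litres + 38,690 litres = 369,064 litres.
360,000 litres < 369,064 litres ≤ 380,000 litres, so Class II applies.

Class II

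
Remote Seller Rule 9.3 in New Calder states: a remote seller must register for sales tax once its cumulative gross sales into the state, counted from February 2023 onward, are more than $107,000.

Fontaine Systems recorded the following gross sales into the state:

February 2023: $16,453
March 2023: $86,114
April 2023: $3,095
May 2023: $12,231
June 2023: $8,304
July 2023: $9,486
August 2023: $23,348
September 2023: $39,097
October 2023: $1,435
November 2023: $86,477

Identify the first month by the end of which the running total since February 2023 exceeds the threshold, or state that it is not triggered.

May 2023

Through February 2023: $16,453
Through March 2023: $102,567
Through April 2023: $105,662
Through May 2023: $117,893 ← exceeds threshold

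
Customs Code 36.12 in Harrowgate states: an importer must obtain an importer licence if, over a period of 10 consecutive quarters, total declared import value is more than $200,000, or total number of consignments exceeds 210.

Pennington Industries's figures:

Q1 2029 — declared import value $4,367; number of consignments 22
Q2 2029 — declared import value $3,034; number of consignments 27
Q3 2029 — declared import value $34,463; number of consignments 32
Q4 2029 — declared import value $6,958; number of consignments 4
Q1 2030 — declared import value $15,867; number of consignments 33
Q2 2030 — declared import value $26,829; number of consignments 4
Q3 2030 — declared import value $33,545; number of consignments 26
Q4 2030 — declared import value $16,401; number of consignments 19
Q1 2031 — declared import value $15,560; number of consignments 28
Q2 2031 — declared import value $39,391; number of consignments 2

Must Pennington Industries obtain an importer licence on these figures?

Total declared import value: $4,367 + $3,034 + $34,463 + $6,958 + $15,867 + $26,829 + $33,545 + $16,401 + $15,560 + $39,391 = $196,415 (≤ $200,000).
Total number of consignments: 22 + 27 + 32 + 4 + 33 + 4 + 26 + 19 + 28 + 2 = 197 (≤ 210).
The test is 'or': neither threshold is exceeded.

No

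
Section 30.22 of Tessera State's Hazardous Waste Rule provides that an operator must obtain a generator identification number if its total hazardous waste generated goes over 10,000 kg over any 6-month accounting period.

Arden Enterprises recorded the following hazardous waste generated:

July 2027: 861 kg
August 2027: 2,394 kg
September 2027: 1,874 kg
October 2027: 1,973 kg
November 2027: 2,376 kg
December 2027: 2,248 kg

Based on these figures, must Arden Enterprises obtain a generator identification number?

Yes

Total hazardous waste generated: 861 kg + 2,394 kg + 1,874 kg + 1,973 kg + 2,376 kg + 2,248 kg = 11,726 kg.
11,726 kg > 10,000 kg, so the threshold is exceeded.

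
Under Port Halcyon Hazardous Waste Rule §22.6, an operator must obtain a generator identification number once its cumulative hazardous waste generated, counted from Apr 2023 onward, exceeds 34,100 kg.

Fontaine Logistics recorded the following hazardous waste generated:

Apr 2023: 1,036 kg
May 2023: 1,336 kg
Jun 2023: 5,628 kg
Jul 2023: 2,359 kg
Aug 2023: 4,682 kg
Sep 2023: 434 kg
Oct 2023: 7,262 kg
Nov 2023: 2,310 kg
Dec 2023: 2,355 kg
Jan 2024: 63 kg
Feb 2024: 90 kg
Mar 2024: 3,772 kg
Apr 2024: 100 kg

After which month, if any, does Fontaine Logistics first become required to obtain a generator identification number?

Through Apr 2023: 1,036 kg
Through May 2023: 2,372 kg
Through Jun 2023: 8,000 kg
Through Jul 2023: 10,359 kg
Through Aug 2023: 15,041 kg
Through Sep 2023: 15,475 kg
Through Oct 2023: 22,737 kg
Through Nov 2023: 25,047 kg
Through Dec 2023: 27,402 kg
Through Jan 2024: 27,465 kg
Through Feb 2024: 27,555 kg
Through Mar 2024: 31,327 kg
Through Apr 2024: 31,427 kg
Final cumulative total 31,427 kg ≤ 34,100 kg; the threshold is never exceeded.

Not triggered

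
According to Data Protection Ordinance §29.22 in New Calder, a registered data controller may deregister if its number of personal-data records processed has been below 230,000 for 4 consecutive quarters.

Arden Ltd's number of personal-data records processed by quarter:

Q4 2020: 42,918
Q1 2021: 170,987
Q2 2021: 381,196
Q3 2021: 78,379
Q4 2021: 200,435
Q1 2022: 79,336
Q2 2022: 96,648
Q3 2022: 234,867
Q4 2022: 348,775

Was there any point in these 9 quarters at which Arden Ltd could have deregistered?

Quarters below 230,000: Q4 2020, Q1 2021, Q3 2021, Q4 2021, Q1 2022, Q2 2022.
Longest run of consecutive quarters below the threshold: 4.
4 ≥ 4, so Arden Ltd became eligible.

Yes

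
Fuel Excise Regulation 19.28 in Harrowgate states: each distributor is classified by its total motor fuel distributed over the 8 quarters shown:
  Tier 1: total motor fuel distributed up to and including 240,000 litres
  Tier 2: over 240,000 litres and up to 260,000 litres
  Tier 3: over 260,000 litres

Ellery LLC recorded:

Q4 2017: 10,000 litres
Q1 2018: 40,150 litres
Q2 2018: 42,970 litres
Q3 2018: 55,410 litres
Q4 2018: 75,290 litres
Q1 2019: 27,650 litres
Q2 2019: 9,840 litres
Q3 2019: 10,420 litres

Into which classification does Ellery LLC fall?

Tier 3

Total motor fuel distributed: 10,000 litres + 40,150 litres + 42,970 litres + 55,410 litres + 75,290 litres + 27,650 litres + 9,840 litres + 10,420 litres = 271,730 litres.
271,730 litres > 260,000 litres, so Tier 3 applies.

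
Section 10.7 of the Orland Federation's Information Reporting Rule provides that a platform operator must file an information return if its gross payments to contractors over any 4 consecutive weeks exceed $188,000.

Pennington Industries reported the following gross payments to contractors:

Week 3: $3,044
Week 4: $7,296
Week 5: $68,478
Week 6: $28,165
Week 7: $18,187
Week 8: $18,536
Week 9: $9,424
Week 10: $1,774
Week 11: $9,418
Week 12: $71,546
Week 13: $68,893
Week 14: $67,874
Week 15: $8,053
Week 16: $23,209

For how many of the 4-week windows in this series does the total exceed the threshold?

2

Week 3–Week 6: $3,044 + $7,296 + $68,478 + $28,165 = $106,983 (under)
Week 4–Week 7: $7,296 + $68,478 + $28,165 + $18,187 = $122,126 (under)
Week 5–Week 8: $68,478 + $28,165 + $18,187 + $18,536 = $133,366 (under)
Week 6–Week 9: $28,165 + $18,187 + $18,536 + $9,424 = $74,312 (under)
Week 7–Week 10: $18,187 + $18,536 + $9,424 + $1,774 = $47,921 (under)
Week 8–Week 11: $18,536 + $9,424 + $1,774 + $9,418 = $39,152 (under)
Week 9–Week 12: $9,424 + $1,774 + $9,418 + $71,546 = $92,162 (under)
Week 10–Week 13: $1,774 + $9,418 + $71,546 + $68,893 = $151,631 (under)
Week 11–Week 14: $9,418 + $71,546 + $68,893 + $67,874 = $217,731 (over)
Week 12–Week 15: $71,546 + $68,893 + $67,874 + $8,053 = $216,366 (over)
Week 13–Week 16: $68,893 + $67,874 + $8,053 + $23,209 = $168,029 (under)
2 windows exceed the threshold.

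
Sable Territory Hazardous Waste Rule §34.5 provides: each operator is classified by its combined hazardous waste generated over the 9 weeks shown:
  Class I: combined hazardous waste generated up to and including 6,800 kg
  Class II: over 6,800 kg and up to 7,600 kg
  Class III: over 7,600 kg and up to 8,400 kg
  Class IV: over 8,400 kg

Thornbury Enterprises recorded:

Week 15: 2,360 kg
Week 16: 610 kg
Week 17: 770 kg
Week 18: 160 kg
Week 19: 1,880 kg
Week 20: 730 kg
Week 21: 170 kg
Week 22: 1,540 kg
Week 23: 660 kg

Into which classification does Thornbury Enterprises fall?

Combined hazardous waste generated: 2,360 kg + 610 kg + 770 kg + 160 kg + 1,880 kg + 730 kg + 170 kg + 1,540 kg + 660 kg = 8,880 kg.
8,880 kg > 8,400 kg, so Class IV applies.

Class IV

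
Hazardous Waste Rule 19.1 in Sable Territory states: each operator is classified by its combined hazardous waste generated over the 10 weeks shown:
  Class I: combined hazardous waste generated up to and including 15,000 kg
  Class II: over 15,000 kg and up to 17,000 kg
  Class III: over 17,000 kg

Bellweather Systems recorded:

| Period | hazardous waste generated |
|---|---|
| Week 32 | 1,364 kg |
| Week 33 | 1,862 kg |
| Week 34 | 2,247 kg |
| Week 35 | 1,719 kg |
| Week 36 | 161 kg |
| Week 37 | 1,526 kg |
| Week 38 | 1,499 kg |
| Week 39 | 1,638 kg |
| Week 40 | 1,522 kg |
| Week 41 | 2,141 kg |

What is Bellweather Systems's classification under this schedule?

Class II

Combined hazardous waste generated: 1,364 kg + 1,862 kg + 2,247 kg + 1,719 kg + 161 kg + 1,526 kg + 1,499 kg + 1,638 kg + 1,522 kg + 2,141 kg = 15,679 kg.
15,000 kg < 15,679 kg ≤ 17,000 kg, so Class II applies.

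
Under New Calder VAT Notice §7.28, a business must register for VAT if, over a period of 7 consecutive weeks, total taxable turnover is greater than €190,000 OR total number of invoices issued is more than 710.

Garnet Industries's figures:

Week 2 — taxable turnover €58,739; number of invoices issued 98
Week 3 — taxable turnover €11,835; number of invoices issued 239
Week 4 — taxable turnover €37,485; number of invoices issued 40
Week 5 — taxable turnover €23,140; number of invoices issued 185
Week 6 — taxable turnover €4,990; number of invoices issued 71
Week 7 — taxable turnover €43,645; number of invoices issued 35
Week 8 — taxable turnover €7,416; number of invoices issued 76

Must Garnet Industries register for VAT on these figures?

Yes

Total taxable turnover: €58,739 + €11,835 + €37,485 + €23,140 + €4,990 + €43,645 + €7,416 = €187,250 (≤ €190,000).
Total number of invoices issued: 98 + 239 + 40 + 185 + 71 + 35 + 76 = 744 (> 710).
The test is 'or': at least one threshold is exceeded.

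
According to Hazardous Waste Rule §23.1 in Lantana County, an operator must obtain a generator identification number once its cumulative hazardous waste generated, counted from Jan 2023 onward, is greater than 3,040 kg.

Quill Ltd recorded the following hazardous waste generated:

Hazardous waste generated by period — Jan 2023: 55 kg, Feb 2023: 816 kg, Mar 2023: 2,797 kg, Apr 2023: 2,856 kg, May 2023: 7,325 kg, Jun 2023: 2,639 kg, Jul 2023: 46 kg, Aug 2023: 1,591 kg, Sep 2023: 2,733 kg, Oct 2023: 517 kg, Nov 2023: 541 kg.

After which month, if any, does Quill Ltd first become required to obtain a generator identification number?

Through Jan 2023: 55 kg
Through Feb 2023: 871 kg
Through Mar 2023: 3,668 kg ← exceeds threshold

Mar 2023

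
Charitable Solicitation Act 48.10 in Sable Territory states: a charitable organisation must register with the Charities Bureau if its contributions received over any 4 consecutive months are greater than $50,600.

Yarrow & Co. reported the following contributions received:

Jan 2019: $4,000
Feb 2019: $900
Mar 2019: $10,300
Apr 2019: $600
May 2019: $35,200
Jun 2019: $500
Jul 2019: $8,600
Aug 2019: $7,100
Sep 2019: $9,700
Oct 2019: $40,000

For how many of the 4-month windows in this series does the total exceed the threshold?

2

Jan 2019–Apr 2019: $4,000 + $900 + $10,300 + $600 = $15,800 (under)
Feb 2019–May 2019: $900 + $10,300 + $600 + $35,200 = $47,000 (under)
Mar 2019–Jun 2019: $10,300 + $600 + $35,200 + $500 = $46,600 (under)
Apr 2019–Jul 2019: $600 + $35,200 + $500 + $8,600 = $44,900 (under)
May 2019–Aug 2019: $35,200 + $500 + $8,600 + $7,100 = $51,400 (over)
Jun 2019–Sep 2019: $500 + $8,600 + $7,100 + $9,700 = $25,900 (under)
Jul 2019–Oct 2019: $8,600 + $7,100 + $9,700 + $40,000 = $65,400 (over)
2 windows exceed the threshold.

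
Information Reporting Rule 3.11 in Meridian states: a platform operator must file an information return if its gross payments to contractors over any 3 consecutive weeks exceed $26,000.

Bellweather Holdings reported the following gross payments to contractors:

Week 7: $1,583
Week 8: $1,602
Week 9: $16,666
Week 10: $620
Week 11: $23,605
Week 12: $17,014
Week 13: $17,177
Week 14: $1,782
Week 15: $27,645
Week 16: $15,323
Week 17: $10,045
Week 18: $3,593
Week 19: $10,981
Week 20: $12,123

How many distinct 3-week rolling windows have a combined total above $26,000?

9

Week 7–Week 9: $1,583 + $1,602 + $16,666 = $19,851 (under)
Week 8–Week 10: $1,602 + $16,666 + $620 = $18,888 (under)
Week 9–Week 11: $16,666 + $620 + $23,605 = $40,891 (over)
Week 10–Week 12: $620 + $23,605 + $17,014 = $41,239 (over)
Week 11–Week 13: $23,605 + $17,014 + $17,177 = $57,796 (over)
Week 12–Week 14: $17,014 + $17,177 + $1,782 = $35,973 (over)
Week 13–Week 15: $17,177 + $1,782 + $27,645 = $46,604 (over)
Week 14–Week 16: $1,782 + $27,645 + $15,323 = $44,750 (over)
Week 15–Week 17: $27,645 + $15,323 + $10,045 = $53,013 (over)
Week 16–Week 18: $15,323 + $10,045 + $3,593 = $28,961 (over)
Week 17–Week 19: $10,045 + $3,593 + $10,981 = $24,619 (under)
Week 18–Week 20: $3,593 + $10,981 + $12,123 = $26,697 (over)
9 windows exceed the threshold.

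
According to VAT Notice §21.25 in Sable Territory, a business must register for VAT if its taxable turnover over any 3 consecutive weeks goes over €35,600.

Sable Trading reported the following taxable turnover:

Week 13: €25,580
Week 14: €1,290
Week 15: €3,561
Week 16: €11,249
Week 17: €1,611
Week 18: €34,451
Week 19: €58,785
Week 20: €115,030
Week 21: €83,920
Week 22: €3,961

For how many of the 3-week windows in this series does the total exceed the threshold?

Week 13–Week 15: €25,580 + €1,290 + €3,561 = €30,431 (under)
Week 14–Week 16: €1,290 + €3,561 + €11,249 = €16,100 (under)
Week 15–Week 17: €3,561 + €11,249 + €1,611 = €16,421 (under)
Week 16–Week 18: €11,249 + €1,611 + €34,451 = €47,311 (over)
Week 17–Week 19: €1,611 + €34,451 + €58,785 = €94,847 (over)
Week 18–Week 20: €34,451 + €58,785 + €115,030 = €208,266 (over)
Week 19–Week 21: €58,785 + €115,030 + €83,920 = €257,735 (over)
Week 20–Week 22: €115,030 + €83,920 + €3,961 = €202,911 (over)
5 windows exceed the threshold.

5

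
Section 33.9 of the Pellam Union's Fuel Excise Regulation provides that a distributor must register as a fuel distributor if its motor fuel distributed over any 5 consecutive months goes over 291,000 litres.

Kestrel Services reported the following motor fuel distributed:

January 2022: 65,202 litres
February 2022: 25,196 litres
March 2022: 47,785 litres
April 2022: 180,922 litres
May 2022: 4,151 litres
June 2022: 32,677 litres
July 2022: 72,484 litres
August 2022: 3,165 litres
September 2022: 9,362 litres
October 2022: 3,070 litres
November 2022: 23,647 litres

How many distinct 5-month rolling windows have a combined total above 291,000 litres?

January 2022–May 2022: 65,202 litres + 25,196 litres + 47,785 litres + 180,922 litres + 4,151 litres = 323,256 litres (over)
February 2022–June 2022: 25,196 litres + 47,785 litres + 180,922 litres + 4,151 litres + 32,677 litres = 290,731 litres (under)
March 2022–July 2022: 47,785 litres + 180,922 litres + 4,151 litres + 32,677 litres + 72,484 litres = 338,019 litres (over)
April 2022–August 2022: 180,922 litres + 4,151 litres + 32,677 litres + 72,484 litres + 3,165 litres = 293,399 litres (over)
May 2022–September 2022: 4,151 litres + 32,677 litres + 72,484 litres + 3,165 litres + 9,362 litres = 121,839 litres (under)
June 2022–October 2022: 32,677 litres + 72,484 litres + 3,165 litres + 9,362 litres + 3,070 litres = 120,758 litres (under)
July 2022–November 2022: 72,484 litres + 3,165 litres + 9,362 litres + 3,070 litres + 23,647 litres = 111,728 litres (under)
3 windows exceed the threshold.

3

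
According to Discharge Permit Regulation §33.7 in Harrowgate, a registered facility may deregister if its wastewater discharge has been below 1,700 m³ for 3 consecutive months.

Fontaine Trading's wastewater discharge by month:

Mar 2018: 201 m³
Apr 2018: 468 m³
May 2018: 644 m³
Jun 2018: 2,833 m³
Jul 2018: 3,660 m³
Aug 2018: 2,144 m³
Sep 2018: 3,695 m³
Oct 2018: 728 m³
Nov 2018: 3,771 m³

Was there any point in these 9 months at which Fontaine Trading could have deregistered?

Yes

Months below 1,700 m³: Mar 2018, Apr 2018, May 2018, Oct 2018.
Longest run of consecutive months below the threshold: 3.
3 ≥ 3, so Fontaine Trading became eligible.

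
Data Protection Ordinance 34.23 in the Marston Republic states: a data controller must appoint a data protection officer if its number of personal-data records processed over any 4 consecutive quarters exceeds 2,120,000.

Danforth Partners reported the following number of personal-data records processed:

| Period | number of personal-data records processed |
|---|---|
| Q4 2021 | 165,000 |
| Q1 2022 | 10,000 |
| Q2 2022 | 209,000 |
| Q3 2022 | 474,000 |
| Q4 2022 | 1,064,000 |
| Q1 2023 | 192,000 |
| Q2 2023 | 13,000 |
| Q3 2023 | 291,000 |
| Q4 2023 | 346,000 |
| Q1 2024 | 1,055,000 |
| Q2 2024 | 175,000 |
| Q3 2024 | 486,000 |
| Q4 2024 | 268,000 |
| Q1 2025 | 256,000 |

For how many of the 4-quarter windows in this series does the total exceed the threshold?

Q4 2021–Q3 2022: 165,000 + 10,000 + 209,000 + 474,000 = 858,000 (under)
Q1 2022–Q4 2022: 10,000 + 209,000 + 474,000 + 1,064,000 = 1,757,000 (under)
Q2 2022–Q1 2023: 209,000 + 474,000 + 1,064,000 + 192,000 = 1,939,000 (under)
Q3 2022–Q2 2023: 474,000 + 1,064,000 + 192,000 + 13,000 = 1,743,000 (under)
Q4 2022–Q3 2023: 1,064,000 + 192,000 + 13,000 + 291,000 = 1,560,000 (under)
Q1 2023–Q4 2023: 192,000 + 13,000 + 291,000 + 346,000 = 842,000 (under)
Q2 2023–Q1 2024: 13,000 + 291,000 + 346,000 + 1,055,000 = 1,705,000 (under)
Q3 2023–Q2 2024: 291,000 + 346,000 + 1,055,000 + 175,000 = 1,867,000 (under)
Q4 2023–Q3 2024: 346,000 + 1,055,000 + 175,000 + 486,000 = 2,062,000 (under)
Q1 2024–Q4 2024: 1,055,000 + 175,000 + 486,000 + 268,000 = 1,984,000 (under)
Q2 2024–Q1 2025: 175,000 + 486,000 + 268,000 + 256,000 = 1,185,000 (under)
0 windows exceed the threshold.

0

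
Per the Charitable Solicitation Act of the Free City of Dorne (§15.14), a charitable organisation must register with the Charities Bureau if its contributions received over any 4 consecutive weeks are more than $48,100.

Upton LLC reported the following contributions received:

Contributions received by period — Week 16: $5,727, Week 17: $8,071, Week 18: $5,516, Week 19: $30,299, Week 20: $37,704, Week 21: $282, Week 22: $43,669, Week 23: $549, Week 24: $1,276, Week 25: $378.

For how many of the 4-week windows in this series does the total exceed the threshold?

5

Week 16–Week 19: $5,727 + $8,071 + $5,516 + $30,299 = $49,613 (over)
Week 17–Week 20: $8,071 + $5,516 + $30,299 + $37,704 = $81,590 (over)
Week 18–Week 21: $5,516 + $30,299 + $37,704 + $282 = $73,801 (over)
Week 19–Week 22: $30,299 + $37,704 + $282 + $43,669 = $111,954 (over)
Week 20–Week 23: $37,704 + $282 + $43,669 + $549 = $82,204 (over)
Week 21–Week 24: $282 + $43,669 + $549 + $1,276 = $45,776 (under)
Week 22–Week 25: $43,669 + $549 + $1,276 + $378 = $45,872 (under)
5 windows exceed the threshold.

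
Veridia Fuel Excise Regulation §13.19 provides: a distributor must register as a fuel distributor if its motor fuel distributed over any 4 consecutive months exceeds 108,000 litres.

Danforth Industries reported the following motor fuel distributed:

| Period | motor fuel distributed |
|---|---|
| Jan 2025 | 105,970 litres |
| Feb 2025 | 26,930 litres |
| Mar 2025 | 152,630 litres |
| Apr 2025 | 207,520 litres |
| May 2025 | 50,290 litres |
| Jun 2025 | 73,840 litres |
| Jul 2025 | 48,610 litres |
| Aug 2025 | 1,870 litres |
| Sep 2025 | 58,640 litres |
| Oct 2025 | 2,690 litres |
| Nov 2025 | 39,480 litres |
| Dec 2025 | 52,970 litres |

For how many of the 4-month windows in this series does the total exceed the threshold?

8

Jan 2025–Apr 2025: 105,970 litres + 26,930 litres + 152,630 litres + 207,520 litres = 493,050 litres (over)
Feb 2025–May 2025: 26,930 litres + 152,630 litres + 207,520 litres + 50,290 litres = 437,370 litres (over)
Mar 2025–Jun 2025: 152,630 litres + 207,520 litres + 50,290 litres + 73,840 litres = 484,280 litres (over)
Apr 2025–Jul 2025: 207,520 litres + 50,290 litres + 73,840 litres + 48,610 litres = 380,260 litres (over)
May 2025–Aug 2025: 50,290 litres + 73,840 litres + 48,610 litres + 1,870 litres = 174,610 litres (over)
Jun 2025–Sep 2025: 73,840 litres + 48,610 litres + 1,870 litres + 58,640 litres = 182,960 litres (over)
Jul 2025–Oct 2025: 48,610 litres + 1,870 litres + 58,640 litres + 2,690 litres = 111,810 litres (over)
Aug 2025–Nov 2025: 1,870 litres + 58,640 litres + 2,690 litres + 39,480 litres = 102,680 litres (under)
Sep 2025–Dec 2025: 58,640 litres + 2,690 litres + 39,480 litres + 52,970 litres = 153,780 litres (over)
8 windows exceed the threshold.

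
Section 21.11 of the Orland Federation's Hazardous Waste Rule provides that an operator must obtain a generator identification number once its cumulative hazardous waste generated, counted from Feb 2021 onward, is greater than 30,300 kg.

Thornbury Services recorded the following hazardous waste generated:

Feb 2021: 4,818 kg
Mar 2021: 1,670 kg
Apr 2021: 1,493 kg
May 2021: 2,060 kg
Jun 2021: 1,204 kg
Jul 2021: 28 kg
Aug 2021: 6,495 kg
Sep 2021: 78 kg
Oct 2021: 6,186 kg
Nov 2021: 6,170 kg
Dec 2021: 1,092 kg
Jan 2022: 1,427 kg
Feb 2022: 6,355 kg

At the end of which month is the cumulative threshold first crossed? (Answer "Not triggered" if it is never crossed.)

Through Feb 2021: 4,818 kg
Through Mar 2021: 6,488 kg
Through Apr 2021: 7,981 kg
Through May 2021: 10,041 kg
Through Jun 2021: 11,245 kg
Through Jul 2021: 11,273 kg
Through Aug 2021: 17,768 kg
Through Sep 2021: 17,846 kg
Through Oct 2021: 24,032 kg
Through Nov 2021: 30,202 kg
Through Dec 2021: 31,294 kg ← exceeds threshold

Dec 2021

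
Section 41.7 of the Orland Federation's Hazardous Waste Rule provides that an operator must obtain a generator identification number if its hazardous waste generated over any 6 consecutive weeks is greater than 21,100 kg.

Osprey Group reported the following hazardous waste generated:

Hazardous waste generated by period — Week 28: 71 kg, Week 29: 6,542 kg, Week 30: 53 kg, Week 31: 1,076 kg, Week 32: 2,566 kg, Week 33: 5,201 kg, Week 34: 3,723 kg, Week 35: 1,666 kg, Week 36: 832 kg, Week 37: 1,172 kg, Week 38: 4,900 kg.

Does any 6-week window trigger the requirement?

Week 28–Week 33: 71 kg + 6,542 kg + 53 kg + 1,076 kg + 2,566 kg + 5,201 kg = 15,509 kg (under)
Week 29–Week 34: 6,542 kg + 53 kg + 1,076 kg + 2,566 kg + 5,201 kg + 3,723 kg = 19,161 kg (under)
Week 30–Week 35: 53 kg + 1,076 kg + 2,566 kg + 5,201 kg + 3,723 kg + 1,666 kg = 14,285 kg (under)
Week 31–Week 36: 1,076 kg + 2,566 kg + 5,201 kg + 3,723 kg + 1,666 kg + 832 kg = 15,064 kg (under)
Week 32–Week 37: 2,566 kg + 5,201 kg + 3,723 kg + 1,666 kg + 832 kg + 1,172 kg = 15,160 kg (under)
Week 33–Week 38: 5,201 kg + 3,723 kg + 1,666 kg + 832 kg + 1,172 kg + 4,900 kg = 17,494 kg (under)
No window exceeds 21,100 kg.

No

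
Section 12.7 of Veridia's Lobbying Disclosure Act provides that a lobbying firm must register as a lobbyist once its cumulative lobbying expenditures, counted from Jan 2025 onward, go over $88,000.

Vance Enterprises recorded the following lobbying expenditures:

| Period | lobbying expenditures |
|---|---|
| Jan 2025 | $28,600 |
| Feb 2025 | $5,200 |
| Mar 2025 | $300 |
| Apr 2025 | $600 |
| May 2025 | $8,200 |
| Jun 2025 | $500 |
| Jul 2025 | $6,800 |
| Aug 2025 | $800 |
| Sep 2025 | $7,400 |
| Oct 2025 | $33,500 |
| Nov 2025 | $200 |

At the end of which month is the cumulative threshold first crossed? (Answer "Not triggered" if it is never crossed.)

Through Jan 2025: $28,600
Through Feb 2025: $33,800
Through Mar 2025: $34,100
Through Apr 2025: $34,700
Through May 2025: $42,900
Through Jun 2025: $43,400
Through Jul 2025: $50,200
Through Aug 2025: $51,000
Through Sep 2025: $58,400
Through Oct 2025: $91,900 ← exceeds threshold

Oct 2025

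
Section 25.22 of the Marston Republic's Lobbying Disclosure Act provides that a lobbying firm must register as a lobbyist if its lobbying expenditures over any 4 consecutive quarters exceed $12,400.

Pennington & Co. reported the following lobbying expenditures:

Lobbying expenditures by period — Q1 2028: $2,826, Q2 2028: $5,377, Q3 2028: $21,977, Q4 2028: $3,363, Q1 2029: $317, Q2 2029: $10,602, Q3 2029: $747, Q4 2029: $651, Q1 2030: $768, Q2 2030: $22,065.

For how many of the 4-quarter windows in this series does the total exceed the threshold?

6

Q1 2028–Q4 2028: $2,826 + $5,377 + $21,977 + $3,363 = $33,543 (over)
Q2 2028–Q1 2029: $5,377 + $21,977 + $3,363 + $317 = $31,034 (over)
Q3 2028–Q2 2029: $21,977 + $3,363 + $317 + $10,602 = $36,259 (over)
Q4 2028–Q3 2029: $3,363 + $317 + $10,602 + $747 = $15,029 (over)
Q1 2029–Q4 2029: $317 + $10,602 + $747 + $651 = $12,317 (under)
Q2 2029–Q1 2030: $10,602 + $747 + $651 + $768 = $12,768 (over)
Q3 2029–Q2 2030: $747 + $651 + $768 + $22,065 = $24,231 (over)
6 windows exceed the threshold.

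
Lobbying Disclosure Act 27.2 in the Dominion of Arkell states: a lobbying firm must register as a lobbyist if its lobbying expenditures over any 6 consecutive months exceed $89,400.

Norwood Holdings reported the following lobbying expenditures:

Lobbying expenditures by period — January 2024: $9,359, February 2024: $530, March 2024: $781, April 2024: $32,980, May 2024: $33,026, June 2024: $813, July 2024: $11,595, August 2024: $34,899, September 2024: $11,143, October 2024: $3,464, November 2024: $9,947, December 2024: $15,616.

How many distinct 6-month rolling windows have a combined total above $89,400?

January 2024–June 2024: $9,359 + $530 + $781 + $32,980 + $33,026 + $813 = $77,489 (under)
February 2024–July 2024: $530 + $781 + $32,980 + $33,026 + $813 + $11,595 = $79,725 (under)
March 2024–August 2024: $781 + $32,980 + $33,026 + $813 + $11,595 + $34,899 = $114,094 (over)
April 2024–September 2024: $32,980 + $33,026 + $813 + $11,595 + $34,899 + $11,143 = $124,456 (over)
May 2024–October 2024: $33,026 + $813 + $11,595 + $34,899 + $11,143 + $3,464 = $94,940 (over)
June 2024–November 2024: $813 + $11,595 + $34,899 + $11,143 + $3,464 + $9,947 = $71,861 (under)
July 2024–December 2024: $11,595 + $34,899 + $11,143 + $3,464 + $9,947 + $15,616 = $86,664 (under)
3 windows exceed the threshold.

3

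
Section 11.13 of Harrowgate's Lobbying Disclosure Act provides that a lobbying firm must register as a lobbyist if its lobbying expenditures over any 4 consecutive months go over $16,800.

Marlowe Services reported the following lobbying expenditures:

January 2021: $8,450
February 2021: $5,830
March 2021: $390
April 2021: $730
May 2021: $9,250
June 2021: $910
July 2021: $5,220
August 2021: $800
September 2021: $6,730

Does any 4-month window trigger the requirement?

No

January 2021–April 2021: $8,450 + $5,830 + $390 + $730 = $15,400 (under)
February 2021–May 2021: $5,830 + $390 + $730 + $9,250 = $16,200 (under)
March 2021–June 2021: $390 + $730 + $9,250 + $910 = $11,280 (under)
April 2021–July 2021: $730 + $9,250 + $910 + $5,220 = $16,110 (under)
May 2021–August 2021: $9,250 + $910 + $5,220 + $800 = $16,180 (under)
June 2021–September 2021: $910 + $5,220 + $800 + $6,730 = $13,660 (under)
No window exceeds $16,800.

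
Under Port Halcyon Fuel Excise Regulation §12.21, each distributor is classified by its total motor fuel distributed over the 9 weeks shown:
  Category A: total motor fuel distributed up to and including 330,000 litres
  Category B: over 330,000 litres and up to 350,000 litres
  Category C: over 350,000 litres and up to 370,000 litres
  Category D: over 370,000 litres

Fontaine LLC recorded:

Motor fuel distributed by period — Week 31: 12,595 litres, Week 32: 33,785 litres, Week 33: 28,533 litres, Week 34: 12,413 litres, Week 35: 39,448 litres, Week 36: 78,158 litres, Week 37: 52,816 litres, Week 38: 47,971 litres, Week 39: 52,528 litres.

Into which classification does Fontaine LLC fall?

Category C

Total motor fuel distributed: 12,595 litres + 33,785 litres + 28,533 litres + 12,413 litres + 39,448 litres + 78,158 litres + 52,816 litres + 47,971 litres + 52,528 litres = 358,247 litres.
350,000 litres < 358,247 litres ≤ 370,000 litres, so Category C applies.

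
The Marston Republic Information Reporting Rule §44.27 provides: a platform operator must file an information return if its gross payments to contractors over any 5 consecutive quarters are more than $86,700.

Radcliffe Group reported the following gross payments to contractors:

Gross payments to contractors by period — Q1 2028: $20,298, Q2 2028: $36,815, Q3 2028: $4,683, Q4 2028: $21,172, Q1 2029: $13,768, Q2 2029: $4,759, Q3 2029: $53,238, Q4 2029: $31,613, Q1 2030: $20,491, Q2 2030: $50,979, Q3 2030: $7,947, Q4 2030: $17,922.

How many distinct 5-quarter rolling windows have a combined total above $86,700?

Q1 2028–Q1 2029: $20,298 + $36,815 + $4,683 + $21,172 + $13,768 = $96,736 (over)
Q2 2028–Q2 2029: $36,815 + $4,683 + $21,172 + $13,768 + $4,759 = $81,197 (under)
Q3 2028–Q3 2029: $4,683 + $21,172 + $13,768 + $4,759 + $53,238 = $97,620 (over)
Q4 2028–Q4 2029: $21,172 + $13,768 + $4,759 + $53,238 + $31,613 = $124,550 (over)
Q1 2029–Q1 2030: $13,768 + $4,759 + $53,238 + $31,613 + $20,491 = $123,869 (over)
Q2 2029–Q2 2030: $4,759 + $53,238 + $31,613 + $20,491 + $50,979 = $161,080 (over)
Q3 2029–Q3 2030: $53,238 + $31,613 + $20,491 + $50,979 + $7,947 = $164,268 (over)
Q4 2029–Q4 2030: $31,613 + $20,491 + $50,979 + $7,947 + $17,922 = $128,952 (over)
7 windows exceed the threshold.

7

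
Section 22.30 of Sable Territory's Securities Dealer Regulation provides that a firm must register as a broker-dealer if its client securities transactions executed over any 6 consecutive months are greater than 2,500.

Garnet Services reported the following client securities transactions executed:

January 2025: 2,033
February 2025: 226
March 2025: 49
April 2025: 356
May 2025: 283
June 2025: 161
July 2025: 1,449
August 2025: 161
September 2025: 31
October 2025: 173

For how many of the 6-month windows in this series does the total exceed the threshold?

2

January 2025–June 2025: 2,033 + 226 + 49 + 356 + 283 + 161 = 3,108 (over)
February 2025–July 2025: 226 + 49 + 356 + 283 + 161 + 1,449 = 2,524 (over)
March 2025–August 2025: 49 + 356 + 283 + 161 + 1,449 + 161 = 2,459 (under)
April 2025–September 2025: 356 + 283 + 161 + 1,449 + 161 + 31 = 2,441 (under)
May 2025–October 2025: 283 + 161 + 1,449 + 161 + 31 + 173 = 2,258 (under)
2 windows exceed the threshold.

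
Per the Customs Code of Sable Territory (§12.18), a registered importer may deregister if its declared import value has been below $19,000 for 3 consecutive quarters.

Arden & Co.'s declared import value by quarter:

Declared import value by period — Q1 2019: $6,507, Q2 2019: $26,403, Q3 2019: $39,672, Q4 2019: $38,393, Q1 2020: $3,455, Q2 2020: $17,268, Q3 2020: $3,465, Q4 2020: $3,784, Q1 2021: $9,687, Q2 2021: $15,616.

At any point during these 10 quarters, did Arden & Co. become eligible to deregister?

Quarters below $19,000: Q1 2019, Q1 2020, Q2 2020, Q3 2020, Q4 2020, Q1 2021, Q2 2021.
Longest run of consecutive quarters below the threshold: 6.
6 ≥ 3, so Arden & Co. became eligible.

Yes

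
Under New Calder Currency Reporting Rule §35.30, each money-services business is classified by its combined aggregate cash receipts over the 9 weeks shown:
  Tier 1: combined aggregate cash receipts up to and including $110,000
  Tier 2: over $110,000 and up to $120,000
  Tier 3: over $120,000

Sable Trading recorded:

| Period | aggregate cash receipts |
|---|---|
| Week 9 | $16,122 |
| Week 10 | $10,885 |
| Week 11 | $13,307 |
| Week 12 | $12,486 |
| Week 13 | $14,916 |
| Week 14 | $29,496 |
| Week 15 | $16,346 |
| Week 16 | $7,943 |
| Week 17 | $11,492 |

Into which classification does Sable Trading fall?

Tier 3

Combined aggregate cash receipts: $16,122 + $10,885 + $13,307 + $12,486 + $14,916 + $29,496 + $16,346 + $7,943 + $11,492 = $132,993.
$132,993 > $120,000, so Tier 3 applies.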